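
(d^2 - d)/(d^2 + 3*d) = (d - 1)/(d + 3)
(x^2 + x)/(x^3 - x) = 1/(x - 1)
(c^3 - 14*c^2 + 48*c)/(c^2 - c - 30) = c*(c - 8)/(c + 5)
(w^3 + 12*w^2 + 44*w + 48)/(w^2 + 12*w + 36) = (w^2 + 6*w + 8)/(w + 6)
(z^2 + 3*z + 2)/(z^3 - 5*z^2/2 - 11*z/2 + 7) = 2*(z + 1)/(2*z^2 - 9*z + 7)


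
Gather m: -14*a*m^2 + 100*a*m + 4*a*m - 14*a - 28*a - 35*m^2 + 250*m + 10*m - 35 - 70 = -42*a + m^2*(-14*a - 35) + m*(104*a + 260) - 105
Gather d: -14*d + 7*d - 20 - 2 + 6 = -7*d - 16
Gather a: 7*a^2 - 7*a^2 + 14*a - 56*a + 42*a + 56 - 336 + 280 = 0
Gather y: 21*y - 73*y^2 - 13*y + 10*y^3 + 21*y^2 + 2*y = 10*y^3 - 52*y^2 + 10*y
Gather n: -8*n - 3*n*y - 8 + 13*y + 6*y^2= n*(-3*y - 8) + 6*y^2 + 13*y - 8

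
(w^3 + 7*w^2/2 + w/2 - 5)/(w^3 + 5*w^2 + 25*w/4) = 2*(w^2 + w - 2)/(w*(2*w + 5))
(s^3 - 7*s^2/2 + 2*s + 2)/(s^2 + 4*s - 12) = (s^2 - 3*s/2 - 1)/(s + 6)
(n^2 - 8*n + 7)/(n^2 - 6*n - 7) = (n - 1)/(n + 1)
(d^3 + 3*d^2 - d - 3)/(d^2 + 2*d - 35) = (d^3 + 3*d^2 - d - 3)/(d^2 + 2*d - 35)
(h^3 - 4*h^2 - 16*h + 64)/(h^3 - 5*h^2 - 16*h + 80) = (h - 4)/(h - 5)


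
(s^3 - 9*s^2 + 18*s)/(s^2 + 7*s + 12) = s*(s^2 - 9*s + 18)/(s^2 + 7*s + 12)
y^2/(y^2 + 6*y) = y/(y + 6)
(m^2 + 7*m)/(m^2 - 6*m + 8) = m*(m + 7)/(m^2 - 6*m + 8)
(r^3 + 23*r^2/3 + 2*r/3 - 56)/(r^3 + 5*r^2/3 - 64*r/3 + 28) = (r + 4)/(r - 2)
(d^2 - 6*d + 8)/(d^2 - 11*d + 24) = (d^2 - 6*d + 8)/(d^2 - 11*d + 24)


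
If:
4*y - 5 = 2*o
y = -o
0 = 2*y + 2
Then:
No Solution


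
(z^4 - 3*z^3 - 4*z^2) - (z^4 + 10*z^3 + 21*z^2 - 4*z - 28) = -13*z^3 - 25*z^2 + 4*z + 28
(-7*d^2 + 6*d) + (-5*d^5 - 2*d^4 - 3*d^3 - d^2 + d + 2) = -5*d^5 - 2*d^4 - 3*d^3 - 8*d^2 + 7*d + 2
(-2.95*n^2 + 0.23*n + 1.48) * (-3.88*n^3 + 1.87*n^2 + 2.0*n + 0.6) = 11.446*n^5 - 6.4089*n^4 - 11.2123*n^3 + 1.4576*n^2 + 3.098*n + 0.888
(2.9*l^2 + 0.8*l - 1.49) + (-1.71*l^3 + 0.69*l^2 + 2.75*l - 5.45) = -1.71*l^3 + 3.59*l^2 + 3.55*l - 6.94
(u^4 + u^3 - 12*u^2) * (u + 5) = u^5 + 6*u^4 - 7*u^3 - 60*u^2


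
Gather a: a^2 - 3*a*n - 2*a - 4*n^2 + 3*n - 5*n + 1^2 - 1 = a^2 + a*(-3*n - 2) - 4*n^2 - 2*n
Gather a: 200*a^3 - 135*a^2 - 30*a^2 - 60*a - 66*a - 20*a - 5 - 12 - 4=200*a^3 - 165*a^2 - 146*a - 21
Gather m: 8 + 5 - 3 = 10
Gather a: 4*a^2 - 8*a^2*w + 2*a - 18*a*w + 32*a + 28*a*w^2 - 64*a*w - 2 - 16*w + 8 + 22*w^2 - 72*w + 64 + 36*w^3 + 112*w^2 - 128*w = a^2*(4 - 8*w) + a*(28*w^2 - 82*w + 34) + 36*w^3 + 134*w^2 - 216*w + 70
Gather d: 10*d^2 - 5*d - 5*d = 10*d^2 - 10*d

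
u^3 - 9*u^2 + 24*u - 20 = (u - 5)*(u - 2)^2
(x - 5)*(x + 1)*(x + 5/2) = x^3 - 3*x^2/2 - 15*x - 25/2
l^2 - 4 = (l - 2)*(l + 2)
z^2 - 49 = (z - 7)*(z + 7)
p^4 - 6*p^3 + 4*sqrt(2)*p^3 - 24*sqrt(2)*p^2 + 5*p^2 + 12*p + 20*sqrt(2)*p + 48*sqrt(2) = (p - 4)*(p - 3)*(p + 1)*(p + 4*sqrt(2))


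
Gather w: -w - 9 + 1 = -w - 8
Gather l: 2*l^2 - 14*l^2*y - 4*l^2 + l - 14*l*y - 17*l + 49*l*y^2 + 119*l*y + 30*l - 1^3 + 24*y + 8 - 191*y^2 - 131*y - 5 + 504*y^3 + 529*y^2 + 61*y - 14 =l^2*(-14*y - 2) + l*(49*y^2 + 105*y + 14) + 504*y^3 + 338*y^2 - 46*y - 12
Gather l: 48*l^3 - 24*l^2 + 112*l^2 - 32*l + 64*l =48*l^3 + 88*l^2 + 32*l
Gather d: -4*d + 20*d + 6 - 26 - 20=16*d - 40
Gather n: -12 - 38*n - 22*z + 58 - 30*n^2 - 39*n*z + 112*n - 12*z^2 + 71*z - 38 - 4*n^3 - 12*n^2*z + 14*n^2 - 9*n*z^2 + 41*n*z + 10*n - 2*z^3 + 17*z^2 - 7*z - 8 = -4*n^3 + n^2*(-12*z - 16) + n*(-9*z^2 + 2*z + 84) - 2*z^3 + 5*z^2 + 42*z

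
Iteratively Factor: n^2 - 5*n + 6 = (n - 2)*(n - 3)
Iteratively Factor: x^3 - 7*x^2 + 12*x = (x)*(x^2 - 7*x + 12) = x*(x - 4)*(x - 3)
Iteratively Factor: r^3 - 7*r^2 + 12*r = (r)*(r^2 - 7*r + 12) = r*(r - 4)*(r - 3)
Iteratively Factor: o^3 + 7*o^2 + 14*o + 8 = (o + 2)*(o^2 + 5*o + 4) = (o + 1)*(o + 2)*(o + 4)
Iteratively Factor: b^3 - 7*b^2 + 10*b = (b - 5)*(b^2 - 2*b) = (b - 5)*(b - 2)*(b)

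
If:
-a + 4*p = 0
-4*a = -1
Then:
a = 1/4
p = 1/16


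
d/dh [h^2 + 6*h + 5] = 2*h + 6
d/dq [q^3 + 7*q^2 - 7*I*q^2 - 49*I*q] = 3*q^2 + 14*q*(1 - I) - 49*I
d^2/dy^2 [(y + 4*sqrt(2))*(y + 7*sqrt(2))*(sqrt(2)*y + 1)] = 6*sqrt(2)*y + 46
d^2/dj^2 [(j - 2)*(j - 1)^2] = 6*j - 8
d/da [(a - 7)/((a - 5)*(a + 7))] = (-a^2 + 14*a - 21)/(a^4 + 4*a^3 - 66*a^2 - 140*a + 1225)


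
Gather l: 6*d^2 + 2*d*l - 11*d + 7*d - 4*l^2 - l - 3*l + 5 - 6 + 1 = 6*d^2 - 4*d - 4*l^2 + l*(2*d - 4)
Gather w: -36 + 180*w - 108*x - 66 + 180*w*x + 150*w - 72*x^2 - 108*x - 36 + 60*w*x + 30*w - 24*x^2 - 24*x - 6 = w*(240*x + 360) - 96*x^2 - 240*x - 144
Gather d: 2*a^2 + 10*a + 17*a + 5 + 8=2*a^2 + 27*a + 13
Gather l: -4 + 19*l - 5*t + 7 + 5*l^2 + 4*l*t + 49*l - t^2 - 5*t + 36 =5*l^2 + l*(4*t + 68) - t^2 - 10*t + 39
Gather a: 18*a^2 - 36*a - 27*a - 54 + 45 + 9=18*a^2 - 63*a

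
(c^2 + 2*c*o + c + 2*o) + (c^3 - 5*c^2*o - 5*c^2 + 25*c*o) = c^3 - 5*c^2*o - 4*c^2 + 27*c*o + c + 2*o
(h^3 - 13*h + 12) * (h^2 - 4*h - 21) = h^5 - 4*h^4 - 34*h^3 + 64*h^2 + 225*h - 252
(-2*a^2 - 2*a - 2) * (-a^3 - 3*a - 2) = 2*a^5 + 2*a^4 + 8*a^3 + 10*a^2 + 10*a + 4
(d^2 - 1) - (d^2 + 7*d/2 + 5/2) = -7*d/2 - 7/2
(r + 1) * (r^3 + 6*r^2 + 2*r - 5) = r^4 + 7*r^3 + 8*r^2 - 3*r - 5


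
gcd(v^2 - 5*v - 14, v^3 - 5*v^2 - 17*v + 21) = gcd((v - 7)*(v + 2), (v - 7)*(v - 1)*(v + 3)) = v - 7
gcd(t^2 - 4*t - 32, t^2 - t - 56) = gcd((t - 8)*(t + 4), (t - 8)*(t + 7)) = t - 8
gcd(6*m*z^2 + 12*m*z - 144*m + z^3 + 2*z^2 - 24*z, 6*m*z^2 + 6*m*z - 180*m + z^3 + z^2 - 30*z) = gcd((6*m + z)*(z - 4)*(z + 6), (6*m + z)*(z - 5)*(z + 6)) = 6*m*z + 36*m + z^2 + 6*z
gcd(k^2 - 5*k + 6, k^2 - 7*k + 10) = k - 2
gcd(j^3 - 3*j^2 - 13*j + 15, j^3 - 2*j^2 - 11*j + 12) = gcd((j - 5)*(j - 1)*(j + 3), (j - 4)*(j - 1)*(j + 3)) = j^2 + 2*j - 3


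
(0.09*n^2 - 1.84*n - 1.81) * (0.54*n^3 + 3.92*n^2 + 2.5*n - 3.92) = 0.0486*n^5 - 0.6408*n^4 - 7.9652*n^3 - 12.048*n^2 + 2.6878*n + 7.0952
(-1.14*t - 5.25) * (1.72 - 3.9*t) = 4.446*t^2 + 18.5142*t - 9.03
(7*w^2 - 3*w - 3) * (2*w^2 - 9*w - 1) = 14*w^4 - 69*w^3 + 14*w^2 + 30*w + 3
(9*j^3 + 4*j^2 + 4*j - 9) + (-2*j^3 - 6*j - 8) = 7*j^3 + 4*j^2 - 2*j - 17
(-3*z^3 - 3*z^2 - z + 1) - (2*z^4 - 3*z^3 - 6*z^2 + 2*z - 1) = -2*z^4 + 3*z^2 - 3*z + 2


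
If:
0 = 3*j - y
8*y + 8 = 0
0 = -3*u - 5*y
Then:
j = -1/3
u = 5/3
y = -1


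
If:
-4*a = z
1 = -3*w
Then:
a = -z/4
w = -1/3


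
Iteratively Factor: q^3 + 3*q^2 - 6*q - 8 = (q + 4)*(q^2 - q - 2) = (q - 2)*(q + 4)*(q + 1)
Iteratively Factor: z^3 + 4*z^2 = (z + 4)*(z^2) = z*(z + 4)*(z)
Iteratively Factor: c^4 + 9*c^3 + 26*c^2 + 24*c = (c + 3)*(c^3 + 6*c^2 + 8*c) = c*(c + 3)*(c^2 + 6*c + 8) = c*(c + 3)*(c + 4)*(c + 2)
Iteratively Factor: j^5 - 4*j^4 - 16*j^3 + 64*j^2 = (j - 4)*(j^4 - 16*j^2) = j*(j - 4)*(j^3 - 16*j) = j*(j - 4)^2*(j^2 + 4*j) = j^2*(j - 4)^2*(j + 4)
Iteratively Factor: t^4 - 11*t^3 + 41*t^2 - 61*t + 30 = (t - 3)*(t^3 - 8*t^2 + 17*t - 10) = (t - 5)*(t - 3)*(t^2 - 3*t + 2) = (t - 5)*(t - 3)*(t - 2)*(t - 1)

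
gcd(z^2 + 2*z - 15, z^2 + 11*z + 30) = z + 5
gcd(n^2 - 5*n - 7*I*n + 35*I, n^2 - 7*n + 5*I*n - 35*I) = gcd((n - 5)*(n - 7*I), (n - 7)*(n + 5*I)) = 1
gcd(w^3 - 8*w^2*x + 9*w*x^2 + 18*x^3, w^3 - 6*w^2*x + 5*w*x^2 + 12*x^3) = -w^2 + 2*w*x + 3*x^2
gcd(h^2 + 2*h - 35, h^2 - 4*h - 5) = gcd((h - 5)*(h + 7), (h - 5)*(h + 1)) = h - 5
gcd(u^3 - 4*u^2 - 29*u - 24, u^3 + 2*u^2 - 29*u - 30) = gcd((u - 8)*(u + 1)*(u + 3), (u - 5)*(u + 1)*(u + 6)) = u + 1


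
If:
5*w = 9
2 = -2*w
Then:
No Solution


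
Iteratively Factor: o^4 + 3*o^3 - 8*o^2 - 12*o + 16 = (o + 2)*(o^3 + o^2 - 10*o + 8) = (o + 2)*(o + 4)*(o^2 - 3*o + 2) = (o - 1)*(o + 2)*(o + 4)*(o - 2)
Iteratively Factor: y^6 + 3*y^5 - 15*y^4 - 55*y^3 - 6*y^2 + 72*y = (y - 1)*(y^5 + 4*y^4 - 11*y^3 - 66*y^2 - 72*y) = y*(y - 1)*(y^4 + 4*y^3 - 11*y^2 - 66*y - 72) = y*(y - 1)*(y + 3)*(y^3 + y^2 - 14*y - 24) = y*(y - 4)*(y - 1)*(y + 3)*(y^2 + 5*y + 6) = y*(y - 4)*(y - 1)*(y + 2)*(y + 3)*(y + 3)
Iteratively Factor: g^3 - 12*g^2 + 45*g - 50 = (g - 5)*(g^2 - 7*g + 10) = (g - 5)^2*(g - 2)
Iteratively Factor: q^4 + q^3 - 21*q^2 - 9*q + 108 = (q - 3)*(q^3 + 4*q^2 - 9*q - 36) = (q - 3)*(q + 3)*(q^2 + q - 12) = (q - 3)*(q + 3)*(q + 4)*(q - 3)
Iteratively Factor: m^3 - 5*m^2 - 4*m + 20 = (m - 2)*(m^2 - 3*m - 10) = (m - 2)*(m + 2)*(m - 5)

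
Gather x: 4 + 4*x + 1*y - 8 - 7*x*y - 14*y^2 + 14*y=x*(4 - 7*y) - 14*y^2 + 15*y - 4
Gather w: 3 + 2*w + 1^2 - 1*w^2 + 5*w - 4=-w^2 + 7*w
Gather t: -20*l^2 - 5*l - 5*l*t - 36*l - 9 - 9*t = -20*l^2 - 41*l + t*(-5*l - 9) - 9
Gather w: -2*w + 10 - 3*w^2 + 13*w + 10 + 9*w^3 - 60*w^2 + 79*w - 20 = 9*w^3 - 63*w^2 + 90*w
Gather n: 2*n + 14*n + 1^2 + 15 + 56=16*n + 72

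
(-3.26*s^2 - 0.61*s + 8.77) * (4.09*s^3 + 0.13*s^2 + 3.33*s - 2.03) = -13.3334*s^5 - 2.9187*s^4 + 24.9342*s^3 + 5.7266*s^2 + 30.4424*s - 17.8031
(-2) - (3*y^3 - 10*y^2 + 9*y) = -3*y^3 + 10*y^2 - 9*y - 2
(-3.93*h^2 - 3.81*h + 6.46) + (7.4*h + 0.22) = -3.93*h^2 + 3.59*h + 6.68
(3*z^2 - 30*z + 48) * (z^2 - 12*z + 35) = 3*z^4 - 66*z^3 + 513*z^2 - 1626*z + 1680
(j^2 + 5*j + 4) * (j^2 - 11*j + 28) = j^4 - 6*j^3 - 23*j^2 + 96*j + 112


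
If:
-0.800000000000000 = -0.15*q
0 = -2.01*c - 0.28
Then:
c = -0.14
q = 5.33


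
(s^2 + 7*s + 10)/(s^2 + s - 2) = (s + 5)/(s - 1)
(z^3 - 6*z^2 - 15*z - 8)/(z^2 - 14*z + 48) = (z^2 + 2*z + 1)/(z - 6)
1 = 1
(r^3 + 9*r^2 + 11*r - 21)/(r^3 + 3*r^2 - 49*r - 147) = (r - 1)/(r - 7)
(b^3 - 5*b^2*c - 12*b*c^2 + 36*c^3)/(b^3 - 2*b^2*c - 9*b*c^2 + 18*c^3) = (b - 6*c)/(b - 3*c)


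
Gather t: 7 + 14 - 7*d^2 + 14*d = -7*d^2 + 14*d + 21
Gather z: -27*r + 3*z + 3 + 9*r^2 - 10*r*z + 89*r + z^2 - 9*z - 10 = 9*r^2 + 62*r + z^2 + z*(-10*r - 6) - 7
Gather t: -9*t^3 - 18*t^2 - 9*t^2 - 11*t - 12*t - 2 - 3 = -9*t^3 - 27*t^2 - 23*t - 5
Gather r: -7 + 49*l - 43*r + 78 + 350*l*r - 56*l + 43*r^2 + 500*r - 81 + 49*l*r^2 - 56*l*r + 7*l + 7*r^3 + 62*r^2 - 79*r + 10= 7*r^3 + r^2*(49*l + 105) + r*(294*l + 378)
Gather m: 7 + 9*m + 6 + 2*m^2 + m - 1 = 2*m^2 + 10*m + 12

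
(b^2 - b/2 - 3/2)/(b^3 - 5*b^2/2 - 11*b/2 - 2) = (2*b - 3)/(2*b^2 - 7*b - 4)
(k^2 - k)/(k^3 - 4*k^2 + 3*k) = 1/(k - 3)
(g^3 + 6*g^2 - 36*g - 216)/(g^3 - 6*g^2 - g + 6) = (g^2 + 12*g + 36)/(g^2 - 1)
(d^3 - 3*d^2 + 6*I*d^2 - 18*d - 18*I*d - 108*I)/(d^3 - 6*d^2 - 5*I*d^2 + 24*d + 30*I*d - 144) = (d^2 + d*(3 + 6*I) + 18*I)/(d^2 - 5*I*d + 24)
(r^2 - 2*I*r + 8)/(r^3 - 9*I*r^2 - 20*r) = (r + 2*I)/(r*(r - 5*I))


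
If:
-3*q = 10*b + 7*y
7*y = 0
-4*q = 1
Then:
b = 3/40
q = -1/4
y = 0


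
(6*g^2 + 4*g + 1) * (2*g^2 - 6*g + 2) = 12*g^4 - 28*g^3 - 10*g^2 + 2*g + 2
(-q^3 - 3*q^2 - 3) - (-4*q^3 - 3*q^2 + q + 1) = 3*q^3 - q - 4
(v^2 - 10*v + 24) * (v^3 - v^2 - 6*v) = v^5 - 11*v^4 + 28*v^3 + 36*v^2 - 144*v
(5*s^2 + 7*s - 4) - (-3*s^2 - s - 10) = 8*s^2 + 8*s + 6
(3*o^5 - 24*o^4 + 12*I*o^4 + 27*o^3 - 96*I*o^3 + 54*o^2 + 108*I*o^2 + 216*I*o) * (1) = 3*o^5 - 24*o^4 + 12*I*o^4 + 27*o^3 - 96*I*o^3 + 54*o^2 + 108*I*o^2 + 216*I*o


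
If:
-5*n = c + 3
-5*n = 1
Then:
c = -2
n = -1/5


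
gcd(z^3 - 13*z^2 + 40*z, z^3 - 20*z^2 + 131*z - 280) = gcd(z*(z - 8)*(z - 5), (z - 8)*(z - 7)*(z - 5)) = z^2 - 13*z + 40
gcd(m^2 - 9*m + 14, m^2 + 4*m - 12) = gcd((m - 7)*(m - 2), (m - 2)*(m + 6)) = m - 2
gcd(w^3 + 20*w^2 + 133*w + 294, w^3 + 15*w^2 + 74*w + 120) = w + 6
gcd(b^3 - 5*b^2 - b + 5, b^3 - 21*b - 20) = b^2 - 4*b - 5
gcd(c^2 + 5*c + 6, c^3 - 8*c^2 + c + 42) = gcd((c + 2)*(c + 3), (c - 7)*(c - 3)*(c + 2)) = c + 2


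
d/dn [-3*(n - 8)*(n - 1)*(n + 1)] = -9*n^2 + 48*n + 3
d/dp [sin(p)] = cos(p)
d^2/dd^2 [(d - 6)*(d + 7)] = 2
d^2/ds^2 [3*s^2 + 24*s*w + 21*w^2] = 6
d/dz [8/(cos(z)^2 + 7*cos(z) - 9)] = 8*(2*cos(z) + 7)*sin(z)/(cos(z)^2 + 7*cos(z) - 9)^2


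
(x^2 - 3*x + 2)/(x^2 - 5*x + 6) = (x - 1)/(x - 3)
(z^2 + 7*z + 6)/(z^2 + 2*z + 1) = (z + 6)/(z + 1)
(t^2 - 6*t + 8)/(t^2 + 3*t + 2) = (t^2 - 6*t + 8)/(t^2 + 3*t + 2)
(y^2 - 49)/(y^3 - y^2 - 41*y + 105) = (y - 7)/(y^2 - 8*y + 15)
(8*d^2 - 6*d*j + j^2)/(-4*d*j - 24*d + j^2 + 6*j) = (-2*d + j)/(j + 6)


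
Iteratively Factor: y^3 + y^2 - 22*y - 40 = (y + 2)*(y^2 - y - 20) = (y + 2)*(y + 4)*(y - 5)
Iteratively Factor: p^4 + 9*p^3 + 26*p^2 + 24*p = (p + 4)*(p^3 + 5*p^2 + 6*p) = (p + 3)*(p + 4)*(p^2 + 2*p) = (p + 2)*(p + 3)*(p + 4)*(p)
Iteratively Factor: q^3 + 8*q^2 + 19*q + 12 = (q + 1)*(q^2 + 7*q + 12) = (q + 1)*(q + 4)*(q + 3)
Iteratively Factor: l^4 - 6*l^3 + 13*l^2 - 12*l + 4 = (l - 2)*(l^3 - 4*l^2 + 5*l - 2) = (l - 2)*(l - 1)*(l^2 - 3*l + 2) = (l - 2)*(l - 1)^2*(l - 2)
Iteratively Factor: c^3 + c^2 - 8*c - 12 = (c - 3)*(c^2 + 4*c + 4) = (c - 3)*(c + 2)*(c + 2)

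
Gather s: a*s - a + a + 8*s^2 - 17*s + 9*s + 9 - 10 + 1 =8*s^2 + s*(a - 8)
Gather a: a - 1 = a - 1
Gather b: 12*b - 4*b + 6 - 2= 8*b + 4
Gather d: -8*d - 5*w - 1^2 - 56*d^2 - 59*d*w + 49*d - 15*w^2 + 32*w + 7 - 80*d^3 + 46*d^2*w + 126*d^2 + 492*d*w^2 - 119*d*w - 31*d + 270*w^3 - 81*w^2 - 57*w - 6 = -80*d^3 + d^2*(46*w + 70) + d*(492*w^2 - 178*w + 10) + 270*w^3 - 96*w^2 - 30*w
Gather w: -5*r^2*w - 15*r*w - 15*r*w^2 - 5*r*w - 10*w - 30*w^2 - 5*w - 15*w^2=w^2*(-15*r - 45) + w*(-5*r^2 - 20*r - 15)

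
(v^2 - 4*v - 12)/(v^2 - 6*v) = (v + 2)/v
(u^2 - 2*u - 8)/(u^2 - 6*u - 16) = (u - 4)/(u - 8)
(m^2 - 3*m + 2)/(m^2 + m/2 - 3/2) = 2*(m - 2)/(2*m + 3)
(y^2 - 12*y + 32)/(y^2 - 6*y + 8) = (y - 8)/(y - 2)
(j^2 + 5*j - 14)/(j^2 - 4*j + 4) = (j + 7)/(j - 2)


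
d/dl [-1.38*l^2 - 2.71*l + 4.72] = -2.76*l - 2.71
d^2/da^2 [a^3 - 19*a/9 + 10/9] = 6*a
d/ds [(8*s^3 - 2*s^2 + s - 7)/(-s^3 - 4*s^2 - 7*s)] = (-34*s^4 - 110*s^3 - 3*s^2 - 56*s - 49)/(s^2*(s^4 + 8*s^3 + 30*s^2 + 56*s + 49))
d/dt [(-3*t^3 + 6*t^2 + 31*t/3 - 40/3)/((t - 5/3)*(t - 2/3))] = 3*(-81*t^4 + 378*t^3 - 927*t^2 + 1080*t - 530)/(81*t^4 - 378*t^3 + 621*t^2 - 420*t + 100)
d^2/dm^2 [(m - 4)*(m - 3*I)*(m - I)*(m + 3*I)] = 12*m^2 + 6*m*(-4 - I) + 18 + 8*I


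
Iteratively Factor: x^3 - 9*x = (x + 3)*(x^2 - 3*x) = (x - 3)*(x + 3)*(x)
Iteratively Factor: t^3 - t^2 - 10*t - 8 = (t + 1)*(t^2 - 2*t - 8) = (t - 4)*(t + 1)*(t + 2)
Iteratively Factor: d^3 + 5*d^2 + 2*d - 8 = (d - 1)*(d^2 + 6*d + 8) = (d - 1)*(d + 2)*(d + 4)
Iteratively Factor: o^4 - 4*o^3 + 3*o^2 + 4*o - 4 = (o + 1)*(o^3 - 5*o^2 + 8*o - 4) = (o - 2)*(o + 1)*(o^2 - 3*o + 2) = (o - 2)^2*(o + 1)*(o - 1)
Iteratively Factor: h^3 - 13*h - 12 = (h - 4)*(h^2 + 4*h + 3) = (h - 4)*(h + 3)*(h + 1)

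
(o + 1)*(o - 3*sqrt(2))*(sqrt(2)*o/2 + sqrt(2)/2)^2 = o^4/2 - 3*sqrt(2)*o^3/2 + 3*o^3/2 - 9*sqrt(2)*o^2/2 + 3*o^2/2 - 9*sqrt(2)*o/2 + o/2 - 3*sqrt(2)/2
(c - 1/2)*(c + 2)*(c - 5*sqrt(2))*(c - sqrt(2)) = c^4 - 6*sqrt(2)*c^3 + 3*c^3/2 - 9*sqrt(2)*c^2 + 9*c^2 + 6*sqrt(2)*c + 15*c - 10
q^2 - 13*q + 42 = (q - 7)*(q - 6)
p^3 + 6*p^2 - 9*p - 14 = (p - 2)*(p + 1)*(p + 7)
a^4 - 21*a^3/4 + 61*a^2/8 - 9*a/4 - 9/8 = (a - 3)*(a - 3/2)*(a - 1)*(a + 1/4)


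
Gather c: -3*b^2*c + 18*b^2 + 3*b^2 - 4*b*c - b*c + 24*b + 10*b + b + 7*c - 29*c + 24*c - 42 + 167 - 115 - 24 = 21*b^2 + 35*b + c*(-3*b^2 - 5*b + 2) - 14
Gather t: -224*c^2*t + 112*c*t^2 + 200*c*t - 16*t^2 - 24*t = t^2*(112*c - 16) + t*(-224*c^2 + 200*c - 24)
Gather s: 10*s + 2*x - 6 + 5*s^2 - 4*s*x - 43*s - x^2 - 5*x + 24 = 5*s^2 + s*(-4*x - 33) - x^2 - 3*x + 18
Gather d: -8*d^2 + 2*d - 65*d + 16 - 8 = -8*d^2 - 63*d + 8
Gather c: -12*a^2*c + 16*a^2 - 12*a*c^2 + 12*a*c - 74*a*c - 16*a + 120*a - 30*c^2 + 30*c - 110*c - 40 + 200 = 16*a^2 + 104*a + c^2*(-12*a - 30) + c*(-12*a^2 - 62*a - 80) + 160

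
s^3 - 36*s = s*(s - 6)*(s + 6)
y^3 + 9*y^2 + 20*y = y*(y + 4)*(y + 5)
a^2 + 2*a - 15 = (a - 3)*(a + 5)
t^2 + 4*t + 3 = (t + 1)*(t + 3)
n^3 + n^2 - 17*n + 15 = (n - 3)*(n - 1)*(n + 5)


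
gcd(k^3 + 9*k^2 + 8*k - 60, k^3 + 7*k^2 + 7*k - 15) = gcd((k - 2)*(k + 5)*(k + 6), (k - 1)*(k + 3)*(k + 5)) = k + 5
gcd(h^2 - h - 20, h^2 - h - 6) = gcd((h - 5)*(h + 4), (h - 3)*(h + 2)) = 1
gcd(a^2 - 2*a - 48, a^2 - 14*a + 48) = a - 8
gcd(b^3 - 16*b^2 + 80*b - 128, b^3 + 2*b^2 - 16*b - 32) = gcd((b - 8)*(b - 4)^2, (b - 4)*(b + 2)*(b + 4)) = b - 4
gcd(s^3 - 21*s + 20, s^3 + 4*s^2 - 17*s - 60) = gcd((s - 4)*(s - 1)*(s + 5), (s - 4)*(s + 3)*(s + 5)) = s^2 + s - 20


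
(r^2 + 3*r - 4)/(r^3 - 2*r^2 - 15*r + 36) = (r - 1)/(r^2 - 6*r + 9)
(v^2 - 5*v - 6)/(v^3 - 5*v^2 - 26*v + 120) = (v + 1)/(v^2 + v - 20)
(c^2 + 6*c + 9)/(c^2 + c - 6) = (c + 3)/(c - 2)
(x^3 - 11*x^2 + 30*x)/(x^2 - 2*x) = (x^2 - 11*x + 30)/(x - 2)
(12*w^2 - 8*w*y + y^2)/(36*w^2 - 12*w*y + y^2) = (-2*w + y)/(-6*w + y)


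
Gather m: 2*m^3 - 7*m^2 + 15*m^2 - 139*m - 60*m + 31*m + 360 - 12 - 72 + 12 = 2*m^3 + 8*m^2 - 168*m + 288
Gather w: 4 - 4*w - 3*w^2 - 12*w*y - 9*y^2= -3*w^2 + w*(-12*y - 4) - 9*y^2 + 4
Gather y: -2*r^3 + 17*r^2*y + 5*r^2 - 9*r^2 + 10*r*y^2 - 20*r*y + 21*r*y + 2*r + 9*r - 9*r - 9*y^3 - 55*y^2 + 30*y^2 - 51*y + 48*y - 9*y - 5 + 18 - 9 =-2*r^3 - 4*r^2 + 2*r - 9*y^3 + y^2*(10*r - 25) + y*(17*r^2 + r - 12) + 4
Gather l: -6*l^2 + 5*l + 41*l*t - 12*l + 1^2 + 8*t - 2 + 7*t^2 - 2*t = -6*l^2 + l*(41*t - 7) + 7*t^2 + 6*t - 1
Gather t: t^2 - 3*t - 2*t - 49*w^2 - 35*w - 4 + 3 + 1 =t^2 - 5*t - 49*w^2 - 35*w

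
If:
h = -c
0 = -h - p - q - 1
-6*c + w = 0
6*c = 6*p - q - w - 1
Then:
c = w/6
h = -w/6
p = 13*w/42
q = -w/7 - 1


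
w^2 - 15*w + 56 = (w - 8)*(w - 7)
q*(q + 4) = q^2 + 4*q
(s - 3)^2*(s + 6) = s^3 - 27*s + 54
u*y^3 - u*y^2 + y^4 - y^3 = y^2*(u + y)*(y - 1)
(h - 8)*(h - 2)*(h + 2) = h^3 - 8*h^2 - 4*h + 32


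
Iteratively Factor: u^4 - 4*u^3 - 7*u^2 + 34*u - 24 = (u + 3)*(u^3 - 7*u^2 + 14*u - 8) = (u - 2)*(u + 3)*(u^2 - 5*u + 4) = (u - 2)*(u - 1)*(u + 3)*(u - 4)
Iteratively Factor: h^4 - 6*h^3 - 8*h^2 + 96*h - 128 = (h - 4)*(h^3 - 2*h^2 - 16*h + 32) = (h - 4)*(h + 4)*(h^2 - 6*h + 8) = (h - 4)^2*(h + 4)*(h - 2)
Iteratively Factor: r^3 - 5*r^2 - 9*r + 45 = (r + 3)*(r^2 - 8*r + 15) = (r - 5)*(r + 3)*(r - 3)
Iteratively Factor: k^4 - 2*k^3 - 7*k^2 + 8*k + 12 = (k + 1)*(k^3 - 3*k^2 - 4*k + 12) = (k - 2)*(k + 1)*(k^2 - k - 6) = (k - 3)*(k - 2)*(k + 1)*(k + 2)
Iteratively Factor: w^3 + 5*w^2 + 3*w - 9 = (w + 3)*(w^2 + 2*w - 3) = (w + 3)^2*(w - 1)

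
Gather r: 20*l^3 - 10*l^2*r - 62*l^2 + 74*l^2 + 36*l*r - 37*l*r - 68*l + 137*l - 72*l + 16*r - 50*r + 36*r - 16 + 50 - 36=20*l^3 + 12*l^2 - 3*l + r*(-10*l^2 - l + 2) - 2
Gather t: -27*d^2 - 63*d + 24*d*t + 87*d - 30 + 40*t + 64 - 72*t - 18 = -27*d^2 + 24*d + t*(24*d - 32) + 16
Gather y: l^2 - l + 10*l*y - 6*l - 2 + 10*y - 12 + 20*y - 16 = l^2 - 7*l + y*(10*l + 30) - 30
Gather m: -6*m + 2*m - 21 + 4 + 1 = -4*m - 16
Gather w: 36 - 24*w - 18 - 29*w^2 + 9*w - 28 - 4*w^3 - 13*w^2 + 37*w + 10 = -4*w^3 - 42*w^2 + 22*w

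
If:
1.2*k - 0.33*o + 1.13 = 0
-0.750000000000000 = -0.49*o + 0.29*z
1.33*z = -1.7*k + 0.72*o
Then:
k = -0.25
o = 2.53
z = 1.68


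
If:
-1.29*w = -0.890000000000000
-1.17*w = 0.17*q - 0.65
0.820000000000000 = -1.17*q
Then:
No Solution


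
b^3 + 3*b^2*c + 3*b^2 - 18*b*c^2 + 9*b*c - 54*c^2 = (b + 3)*(b - 3*c)*(b + 6*c)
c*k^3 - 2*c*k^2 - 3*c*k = k*(k - 3)*(c*k + c)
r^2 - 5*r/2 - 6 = (r - 4)*(r + 3/2)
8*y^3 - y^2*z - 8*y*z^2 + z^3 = (-8*y + z)*(-y + z)*(y + z)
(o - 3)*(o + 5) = o^2 + 2*o - 15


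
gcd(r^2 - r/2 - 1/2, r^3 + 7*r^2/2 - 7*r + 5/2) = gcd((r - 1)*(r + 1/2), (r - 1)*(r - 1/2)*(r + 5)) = r - 1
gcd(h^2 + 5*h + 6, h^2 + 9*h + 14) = h + 2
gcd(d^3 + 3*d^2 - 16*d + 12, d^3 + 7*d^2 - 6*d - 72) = d + 6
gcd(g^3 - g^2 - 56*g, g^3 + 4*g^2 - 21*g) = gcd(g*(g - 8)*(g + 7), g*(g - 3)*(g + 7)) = g^2 + 7*g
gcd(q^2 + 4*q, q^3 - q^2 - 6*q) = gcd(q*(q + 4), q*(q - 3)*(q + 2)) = q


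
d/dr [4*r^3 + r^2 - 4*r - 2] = 12*r^2 + 2*r - 4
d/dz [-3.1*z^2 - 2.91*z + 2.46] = -6.2*z - 2.91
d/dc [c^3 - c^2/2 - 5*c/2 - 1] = 3*c^2 - c - 5/2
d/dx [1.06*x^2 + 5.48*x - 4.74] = 2.12*x + 5.48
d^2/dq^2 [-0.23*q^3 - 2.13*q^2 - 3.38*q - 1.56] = -1.38*q - 4.26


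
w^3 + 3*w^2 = w^2*(w + 3)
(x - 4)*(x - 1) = x^2 - 5*x + 4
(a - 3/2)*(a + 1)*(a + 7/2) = a^3 + 3*a^2 - 13*a/4 - 21/4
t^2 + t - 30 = (t - 5)*(t + 6)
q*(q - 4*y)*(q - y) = q^3 - 5*q^2*y + 4*q*y^2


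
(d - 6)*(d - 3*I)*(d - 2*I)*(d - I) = d^4 - 6*d^3 - 6*I*d^3 - 11*d^2 + 36*I*d^2 + 66*d + 6*I*d - 36*I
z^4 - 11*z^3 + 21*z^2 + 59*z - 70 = (z - 7)*(z - 5)*(z - 1)*(z + 2)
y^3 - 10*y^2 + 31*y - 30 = (y - 5)*(y - 3)*(y - 2)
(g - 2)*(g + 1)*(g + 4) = g^3 + 3*g^2 - 6*g - 8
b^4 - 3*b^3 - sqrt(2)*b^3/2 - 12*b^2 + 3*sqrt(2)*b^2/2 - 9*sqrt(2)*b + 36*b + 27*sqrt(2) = (b - 3)*(b - 3*sqrt(2))*(b + sqrt(2))*(b + 3*sqrt(2)/2)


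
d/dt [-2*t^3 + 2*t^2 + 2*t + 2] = -6*t^2 + 4*t + 2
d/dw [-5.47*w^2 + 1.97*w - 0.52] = 1.97 - 10.94*w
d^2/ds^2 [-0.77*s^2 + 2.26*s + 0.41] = -1.54000000000000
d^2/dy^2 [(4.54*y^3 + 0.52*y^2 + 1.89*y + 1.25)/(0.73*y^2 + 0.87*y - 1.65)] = (-3.5527136788005e-15*y^4 + 19.16337*y^3 - 31.34823*y^2 + 92.58318*y + 13.16109)/(0.389017*y^6 + 1.390869*y^5 - 0.980243999999999*y^4 - 5.628987*y^3 + 2.21562*y^2 + 7.105725*y - 4.492125)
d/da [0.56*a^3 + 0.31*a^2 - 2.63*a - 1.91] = 1.68*a^2 + 0.62*a - 2.63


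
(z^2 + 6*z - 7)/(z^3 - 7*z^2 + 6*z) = (z + 7)/(z*(z - 6))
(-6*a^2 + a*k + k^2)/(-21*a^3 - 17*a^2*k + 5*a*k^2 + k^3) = (6*a^2 - a*k - k^2)/(21*a^3 + 17*a^2*k - 5*a*k^2 - k^3)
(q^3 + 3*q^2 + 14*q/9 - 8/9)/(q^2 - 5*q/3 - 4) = (3*q^2 + 5*q - 2)/(3*(q - 3))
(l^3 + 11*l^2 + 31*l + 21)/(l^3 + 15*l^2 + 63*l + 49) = (l + 3)/(l + 7)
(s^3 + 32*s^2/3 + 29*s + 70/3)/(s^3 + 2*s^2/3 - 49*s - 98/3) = (3*s^2 + 11*s + 10)/(3*s^2 - 19*s - 14)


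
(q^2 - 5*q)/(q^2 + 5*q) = (q - 5)/(q + 5)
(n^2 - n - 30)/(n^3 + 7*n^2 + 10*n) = (n - 6)/(n*(n + 2))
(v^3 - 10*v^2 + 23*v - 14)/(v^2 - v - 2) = (v^2 - 8*v + 7)/(v + 1)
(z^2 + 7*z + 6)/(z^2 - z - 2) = (z + 6)/(z - 2)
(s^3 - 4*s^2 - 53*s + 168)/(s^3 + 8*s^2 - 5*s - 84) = (s - 8)/(s + 4)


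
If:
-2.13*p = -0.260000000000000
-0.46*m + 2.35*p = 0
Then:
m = 0.62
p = 0.12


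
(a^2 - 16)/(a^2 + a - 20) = (a + 4)/(a + 5)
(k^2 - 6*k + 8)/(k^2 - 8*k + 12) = (k - 4)/(k - 6)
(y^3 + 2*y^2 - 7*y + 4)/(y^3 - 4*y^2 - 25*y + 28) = (y - 1)/(y - 7)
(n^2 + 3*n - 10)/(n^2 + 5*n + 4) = (n^2 + 3*n - 10)/(n^2 + 5*n + 4)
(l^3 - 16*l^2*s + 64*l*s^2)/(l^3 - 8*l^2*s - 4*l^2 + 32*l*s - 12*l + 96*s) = l*(l - 8*s)/(l^2 - 4*l - 12)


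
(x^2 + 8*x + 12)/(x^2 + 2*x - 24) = (x + 2)/(x - 4)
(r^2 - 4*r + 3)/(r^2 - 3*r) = (r - 1)/r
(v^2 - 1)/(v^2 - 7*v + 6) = (v + 1)/(v - 6)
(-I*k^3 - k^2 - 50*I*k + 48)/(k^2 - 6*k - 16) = (I*k^3 + k^2 + 50*I*k - 48)/(-k^2 + 6*k + 16)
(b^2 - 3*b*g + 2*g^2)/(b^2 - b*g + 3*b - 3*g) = (b - 2*g)/(b + 3)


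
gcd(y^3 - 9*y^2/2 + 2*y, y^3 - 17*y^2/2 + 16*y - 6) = y - 1/2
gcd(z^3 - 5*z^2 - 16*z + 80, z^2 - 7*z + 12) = z - 4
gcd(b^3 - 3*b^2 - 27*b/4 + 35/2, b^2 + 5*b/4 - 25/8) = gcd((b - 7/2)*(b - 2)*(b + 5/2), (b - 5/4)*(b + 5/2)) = b + 5/2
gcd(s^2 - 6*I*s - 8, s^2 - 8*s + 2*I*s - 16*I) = 1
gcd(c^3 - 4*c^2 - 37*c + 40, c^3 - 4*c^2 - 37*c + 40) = c^3 - 4*c^2 - 37*c + 40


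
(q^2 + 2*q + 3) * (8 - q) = -q^3 + 6*q^2 + 13*q + 24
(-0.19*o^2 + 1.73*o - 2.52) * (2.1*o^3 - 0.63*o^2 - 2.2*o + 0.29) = -0.399*o^5 + 3.7527*o^4 - 5.9639*o^3 - 2.2735*o^2 + 6.0457*o - 0.7308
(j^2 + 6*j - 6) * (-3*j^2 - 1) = -3*j^4 - 18*j^3 + 17*j^2 - 6*j + 6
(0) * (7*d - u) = 0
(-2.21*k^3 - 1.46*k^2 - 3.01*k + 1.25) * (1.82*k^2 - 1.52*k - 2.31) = -4.0222*k^5 + 0.702*k^4 + 1.8461*k^3 + 10.2228*k^2 + 5.0531*k - 2.8875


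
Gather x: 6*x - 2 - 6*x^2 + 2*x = -6*x^2 + 8*x - 2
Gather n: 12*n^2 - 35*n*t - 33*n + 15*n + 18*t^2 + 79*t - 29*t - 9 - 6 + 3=12*n^2 + n*(-35*t - 18) + 18*t^2 + 50*t - 12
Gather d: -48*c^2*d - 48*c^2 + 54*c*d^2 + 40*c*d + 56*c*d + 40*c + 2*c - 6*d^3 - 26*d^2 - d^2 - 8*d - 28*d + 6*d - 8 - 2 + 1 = -48*c^2 + 42*c - 6*d^3 + d^2*(54*c - 27) + d*(-48*c^2 + 96*c - 30) - 9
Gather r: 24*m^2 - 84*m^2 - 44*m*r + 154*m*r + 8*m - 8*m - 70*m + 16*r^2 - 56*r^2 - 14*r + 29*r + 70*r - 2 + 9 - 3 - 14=-60*m^2 - 70*m - 40*r^2 + r*(110*m + 85) - 10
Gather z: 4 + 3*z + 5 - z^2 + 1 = -z^2 + 3*z + 10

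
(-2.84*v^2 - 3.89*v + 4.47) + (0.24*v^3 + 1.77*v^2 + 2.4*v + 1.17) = 0.24*v^3 - 1.07*v^2 - 1.49*v + 5.64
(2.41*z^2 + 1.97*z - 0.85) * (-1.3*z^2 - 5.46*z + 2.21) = -3.133*z^4 - 15.7196*z^3 - 4.3251*z^2 + 8.9947*z - 1.8785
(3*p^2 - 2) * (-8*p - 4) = -24*p^3 - 12*p^2 + 16*p + 8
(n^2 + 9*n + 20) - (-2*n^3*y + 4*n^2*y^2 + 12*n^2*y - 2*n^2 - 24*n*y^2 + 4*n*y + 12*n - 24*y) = 2*n^3*y - 4*n^2*y^2 - 12*n^2*y + 3*n^2 + 24*n*y^2 - 4*n*y - 3*n + 24*y + 20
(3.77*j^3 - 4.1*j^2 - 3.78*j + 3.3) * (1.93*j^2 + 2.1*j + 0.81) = 7.2761*j^5 + 0.00400000000000134*j^4 - 12.8517*j^3 - 4.89*j^2 + 3.8682*j + 2.673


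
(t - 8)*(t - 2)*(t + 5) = t^3 - 5*t^2 - 34*t + 80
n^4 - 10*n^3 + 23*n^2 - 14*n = n*(n - 7)*(n - 2)*(n - 1)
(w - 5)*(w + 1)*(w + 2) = w^3 - 2*w^2 - 13*w - 10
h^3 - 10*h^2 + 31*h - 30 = (h - 5)*(h - 3)*(h - 2)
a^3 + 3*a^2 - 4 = (a - 1)*(a + 2)^2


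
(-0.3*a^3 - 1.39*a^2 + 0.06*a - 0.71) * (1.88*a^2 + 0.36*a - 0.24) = -0.564*a^5 - 2.7212*a^4 - 0.3156*a^3 - 0.9796*a^2 - 0.27*a + 0.1704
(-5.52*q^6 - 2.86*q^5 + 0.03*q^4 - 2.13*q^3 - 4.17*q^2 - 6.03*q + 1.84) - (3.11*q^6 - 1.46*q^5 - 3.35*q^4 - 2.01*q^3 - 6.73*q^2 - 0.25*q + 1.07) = -8.63*q^6 - 1.4*q^5 + 3.38*q^4 - 0.12*q^3 + 2.56*q^2 - 5.78*q + 0.77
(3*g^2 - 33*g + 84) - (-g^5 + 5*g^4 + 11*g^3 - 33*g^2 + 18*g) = g^5 - 5*g^4 - 11*g^3 + 36*g^2 - 51*g + 84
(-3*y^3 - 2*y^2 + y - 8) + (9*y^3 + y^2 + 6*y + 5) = 6*y^3 - y^2 + 7*y - 3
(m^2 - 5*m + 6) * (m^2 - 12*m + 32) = m^4 - 17*m^3 + 98*m^2 - 232*m + 192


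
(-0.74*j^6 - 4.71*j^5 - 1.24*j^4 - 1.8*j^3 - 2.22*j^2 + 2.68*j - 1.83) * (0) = 0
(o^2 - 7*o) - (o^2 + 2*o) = -9*o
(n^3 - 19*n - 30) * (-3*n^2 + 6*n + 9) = -3*n^5 + 6*n^4 + 66*n^3 - 24*n^2 - 351*n - 270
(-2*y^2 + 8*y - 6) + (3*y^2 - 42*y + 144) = y^2 - 34*y + 138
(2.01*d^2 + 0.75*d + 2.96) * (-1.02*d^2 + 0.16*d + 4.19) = -2.0502*d^4 - 0.4434*d^3 + 5.5227*d^2 + 3.6161*d + 12.4024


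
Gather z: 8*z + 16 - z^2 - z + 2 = -z^2 + 7*z + 18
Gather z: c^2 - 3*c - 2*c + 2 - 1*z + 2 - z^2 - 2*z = c^2 - 5*c - z^2 - 3*z + 4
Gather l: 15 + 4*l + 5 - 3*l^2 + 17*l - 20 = -3*l^2 + 21*l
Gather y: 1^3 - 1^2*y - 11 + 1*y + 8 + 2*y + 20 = 2*y + 18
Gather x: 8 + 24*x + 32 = 24*x + 40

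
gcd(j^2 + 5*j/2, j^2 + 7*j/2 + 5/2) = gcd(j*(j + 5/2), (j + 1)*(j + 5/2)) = j + 5/2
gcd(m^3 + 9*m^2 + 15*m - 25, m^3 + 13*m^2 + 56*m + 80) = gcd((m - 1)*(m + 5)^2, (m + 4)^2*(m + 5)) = m + 5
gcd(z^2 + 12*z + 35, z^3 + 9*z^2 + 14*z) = z + 7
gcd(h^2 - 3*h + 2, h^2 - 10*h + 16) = h - 2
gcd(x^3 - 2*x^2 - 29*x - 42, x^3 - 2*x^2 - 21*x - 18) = x + 3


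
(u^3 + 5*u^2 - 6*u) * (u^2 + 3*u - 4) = u^5 + 8*u^4 + 5*u^3 - 38*u^2 + 24*u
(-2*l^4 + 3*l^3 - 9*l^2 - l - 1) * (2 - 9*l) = 18*l^5 - 31*l^4 + 87*l^3 - 9*l^2 + 7*l - 2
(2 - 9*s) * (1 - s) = 9*s^2 - 11*s + 2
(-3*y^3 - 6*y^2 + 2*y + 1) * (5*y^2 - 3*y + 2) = -15*y^5 - 21*y^4 + 22*y^3 - 13*y^2 + y + 2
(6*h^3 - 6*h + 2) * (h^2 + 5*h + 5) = 6*h^5 + 30*h^4 + 24*h^3 - 28*h^2 - 20*h + 10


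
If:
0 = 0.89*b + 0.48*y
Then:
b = -0.539325842696629*y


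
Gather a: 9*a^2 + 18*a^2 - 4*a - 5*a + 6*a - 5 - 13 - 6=27*a^2 - 3*a - 24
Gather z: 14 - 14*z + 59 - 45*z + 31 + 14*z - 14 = 90 - 45*z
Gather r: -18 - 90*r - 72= -90*r - 90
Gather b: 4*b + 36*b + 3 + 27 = 40*b + 30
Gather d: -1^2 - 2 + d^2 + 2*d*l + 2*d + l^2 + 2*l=d^2 + d*(2*l + 2) + l^2 + 2*l - 3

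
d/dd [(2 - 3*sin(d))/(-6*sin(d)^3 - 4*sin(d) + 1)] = (-36*sin(d)^3 + 36*sin(d)^2 + 5)*cos(d)/(6*sin(d)^3 + 4*sin(d) - 1)^2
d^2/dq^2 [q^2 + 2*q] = 2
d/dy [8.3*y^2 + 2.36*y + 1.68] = 16.6*y + 2.36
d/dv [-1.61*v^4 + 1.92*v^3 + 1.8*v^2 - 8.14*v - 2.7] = -6.44*v^3 + 5.76*v^2 + 3.6*v - 8.14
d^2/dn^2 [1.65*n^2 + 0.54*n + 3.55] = 3.30000000000000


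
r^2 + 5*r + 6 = (r + 2)*(r + 3)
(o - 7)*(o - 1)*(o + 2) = o^3 - 6*o^2 - 9*o + 14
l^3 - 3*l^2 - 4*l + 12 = (l - 3)*(l - 2)*(l + 2)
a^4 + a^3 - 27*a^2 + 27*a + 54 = (a - 3)^2*(a + 1)*(a + 6)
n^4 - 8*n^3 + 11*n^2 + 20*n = n*(n - 5)*(n - 4)*(n + 1)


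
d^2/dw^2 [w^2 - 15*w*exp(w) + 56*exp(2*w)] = -15*w*exp(w) + 224*exp(2*w) - 30*exp(w) + 2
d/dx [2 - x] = -1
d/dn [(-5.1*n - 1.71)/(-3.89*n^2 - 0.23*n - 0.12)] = (-19.839*n^2 - 13.3038*n + 0.2187)/(15.1321*n^4 + 1.7894*n^3 + 0.9865*n^2 + 0.0552*n + 0.0144)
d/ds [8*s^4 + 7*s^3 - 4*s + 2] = 32*s^3 + 21*s^2 - 4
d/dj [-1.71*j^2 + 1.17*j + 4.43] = 1.17 - 3.42*j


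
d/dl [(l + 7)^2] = 2*l + 14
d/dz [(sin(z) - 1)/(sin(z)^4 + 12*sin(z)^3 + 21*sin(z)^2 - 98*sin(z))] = (-3*sin(z)^3 + sin(z)^2 + 8*sin(z) - 14)*cos(z)/((sin(z) - 2)^2*(sin(z) + 7)^3*sin(z)^2)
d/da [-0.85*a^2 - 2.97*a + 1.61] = -1.7*a - 2.97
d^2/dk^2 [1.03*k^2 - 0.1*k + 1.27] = 2.06000000000000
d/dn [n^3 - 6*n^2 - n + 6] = 3*n^2 - 12*n - 1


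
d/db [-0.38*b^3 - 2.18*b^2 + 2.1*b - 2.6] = -1.14*b^2 - 4.36*b + 2.1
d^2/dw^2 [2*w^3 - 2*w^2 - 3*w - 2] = 12*w - 4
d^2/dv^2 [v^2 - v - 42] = 2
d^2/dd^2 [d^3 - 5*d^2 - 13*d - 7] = 6*d - 10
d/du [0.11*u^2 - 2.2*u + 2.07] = 0.22*u - 2.2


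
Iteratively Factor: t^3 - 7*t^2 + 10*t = (t)*(t^2 - 7*t + 10) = t*(t - 5)*(t - 2)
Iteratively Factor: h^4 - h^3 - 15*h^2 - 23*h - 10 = (h + 2)*(h^3 - 3*h^2 - 9*h - 5) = (h + 1)*(h + 2)*(h^2 - 4*h - 5) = (h - 5)*(h + 1)*(h + 2)*(h + 1)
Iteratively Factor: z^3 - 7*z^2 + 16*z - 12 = (z - 3)*(z^2 - 4*z + 4) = (z - 3)*(z - 2)*(z - 2)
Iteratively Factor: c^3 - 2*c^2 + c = (c - 1)*(c^2 - c) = c*(c - 1)*(c - 1)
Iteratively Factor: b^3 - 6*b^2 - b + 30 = (b + 2)*(b^2 - 8*b + 15) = (b - 3)*(b + 2)*(b - 5)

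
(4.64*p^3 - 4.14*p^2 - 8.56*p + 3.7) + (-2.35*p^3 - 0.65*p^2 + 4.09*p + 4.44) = 2.29*p^3 - 4.79*p^2 - 4.47*p + 8.14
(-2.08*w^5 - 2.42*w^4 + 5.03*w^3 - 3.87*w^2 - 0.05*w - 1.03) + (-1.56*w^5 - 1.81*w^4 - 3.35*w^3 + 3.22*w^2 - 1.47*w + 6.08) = -3.64*w^5 - 4.23*w^4 + 1.68*w^3 - 0.65*w^2 - 1.52*w + 5.05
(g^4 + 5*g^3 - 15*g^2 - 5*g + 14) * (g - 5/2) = g^5 + 5*g^4/2 - 55*g^3/2 + 65*g^2/2 + 53*g/2 - 35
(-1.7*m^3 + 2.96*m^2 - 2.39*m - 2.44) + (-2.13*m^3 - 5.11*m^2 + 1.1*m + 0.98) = -3.83*m^3 - 2.15*m^2 - 1.29*m - 1.46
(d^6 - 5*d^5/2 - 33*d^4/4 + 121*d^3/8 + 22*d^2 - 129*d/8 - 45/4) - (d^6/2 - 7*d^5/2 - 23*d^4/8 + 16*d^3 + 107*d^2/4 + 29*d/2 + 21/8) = d^6/2 + d^5 - 43*d^4/8 - 7*d^3/8 - 19*d^2/4 - 245*d/8 - 111/8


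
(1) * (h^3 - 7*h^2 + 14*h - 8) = h^3 - 7*h^2 + 14*h - 8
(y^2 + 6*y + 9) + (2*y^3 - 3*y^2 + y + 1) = 2*y^3 - 2*y^2 + 7*y + 10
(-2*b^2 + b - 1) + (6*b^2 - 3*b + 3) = 4*b^2 - 2*b + 2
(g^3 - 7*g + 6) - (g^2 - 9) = g^3 - g^2 - 7*g + 15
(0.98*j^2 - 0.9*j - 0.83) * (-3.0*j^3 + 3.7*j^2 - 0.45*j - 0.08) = -2.94*j^5 + 6.326*j^4 - 1.281*j^3 - 2.7444*j^2 + 0.4455*j + 0.0664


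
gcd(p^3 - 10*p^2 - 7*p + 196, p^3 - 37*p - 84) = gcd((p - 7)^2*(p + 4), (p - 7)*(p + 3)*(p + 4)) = p^2 - 3*p - 28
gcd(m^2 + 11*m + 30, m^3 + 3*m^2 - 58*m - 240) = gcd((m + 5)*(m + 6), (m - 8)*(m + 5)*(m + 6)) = m^2 + 11*m + 30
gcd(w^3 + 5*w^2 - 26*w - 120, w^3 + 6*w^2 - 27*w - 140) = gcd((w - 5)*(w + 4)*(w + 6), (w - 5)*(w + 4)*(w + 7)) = w^2 - w - 20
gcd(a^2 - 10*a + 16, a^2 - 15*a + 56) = a - 8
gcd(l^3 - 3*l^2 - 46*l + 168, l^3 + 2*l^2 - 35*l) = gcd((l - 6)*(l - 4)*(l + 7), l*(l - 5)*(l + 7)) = l + 7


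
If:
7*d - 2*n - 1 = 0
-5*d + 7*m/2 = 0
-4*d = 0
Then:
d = 0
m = 0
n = -1/2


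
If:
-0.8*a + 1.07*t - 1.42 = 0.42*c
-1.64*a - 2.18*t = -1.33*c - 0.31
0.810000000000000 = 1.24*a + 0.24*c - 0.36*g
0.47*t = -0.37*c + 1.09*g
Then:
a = 0.47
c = 8.66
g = 5.13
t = 5.07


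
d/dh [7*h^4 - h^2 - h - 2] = 28*h^3 - 2*h - 1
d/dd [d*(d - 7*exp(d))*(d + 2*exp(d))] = -5*d^2*exp(d) + 3*d^2 - 28*d*exp(2*d) - 10*d*exp(d) - 14*exp(2*d)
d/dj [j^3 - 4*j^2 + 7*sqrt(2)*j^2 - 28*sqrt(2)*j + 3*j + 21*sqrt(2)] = 3*j^2 - 8*j + 14*sqrt(2)*j - 28*sqrt(2) + 3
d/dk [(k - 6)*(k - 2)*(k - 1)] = 3*k^2 - 18*k + 20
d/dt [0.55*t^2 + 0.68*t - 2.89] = 1.1*t + 0.68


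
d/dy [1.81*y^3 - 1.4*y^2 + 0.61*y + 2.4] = 5.43*y^2 - 2.8*y + 0.61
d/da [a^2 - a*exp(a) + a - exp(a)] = -a*exp(a) + 2*a - 2*exp(a) + 1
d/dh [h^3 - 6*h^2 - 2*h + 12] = 3*h^2 - 12*h - 2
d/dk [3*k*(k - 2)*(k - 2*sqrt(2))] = 9*k^2 - 12*sqrt(2)*k - 12*k + 12*sqrt(2)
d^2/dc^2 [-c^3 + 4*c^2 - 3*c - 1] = 8 - 6*c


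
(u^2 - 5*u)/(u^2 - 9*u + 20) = u/(u - 4)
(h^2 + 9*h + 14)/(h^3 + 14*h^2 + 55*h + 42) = (h + 2)/(h^2 + 7*h + 6)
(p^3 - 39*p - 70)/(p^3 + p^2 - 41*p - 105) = (p + 2)/(p + 3)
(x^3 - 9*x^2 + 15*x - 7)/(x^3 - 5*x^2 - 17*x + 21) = (x - 1)/(x + 3)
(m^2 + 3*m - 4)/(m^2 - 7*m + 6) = (m + 4)/(m - 6)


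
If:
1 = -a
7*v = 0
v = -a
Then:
No Solution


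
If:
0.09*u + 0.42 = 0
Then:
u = -4.67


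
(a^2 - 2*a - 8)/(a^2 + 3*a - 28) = (a + 2)/(a + 7)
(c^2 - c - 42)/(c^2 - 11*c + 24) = (c^2 - c - 42)/(c^2 - 11*c + 24)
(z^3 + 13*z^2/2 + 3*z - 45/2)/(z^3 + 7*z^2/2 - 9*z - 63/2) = (2*z^2 + 7*z - 15)/(2*z^2 + z - 21)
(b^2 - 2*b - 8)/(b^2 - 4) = (b - 4)/(b - 2)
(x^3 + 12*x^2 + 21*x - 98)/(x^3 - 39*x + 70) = (x + 7)/(x - 5)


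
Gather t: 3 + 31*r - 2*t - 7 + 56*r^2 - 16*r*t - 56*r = 56*r^2 - 25*r + t*(-16*r - 2) - 4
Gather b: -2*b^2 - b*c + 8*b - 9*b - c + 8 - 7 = -2*b^2 + b*(-c - 1) - c + 1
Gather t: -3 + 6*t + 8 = 6*t + 5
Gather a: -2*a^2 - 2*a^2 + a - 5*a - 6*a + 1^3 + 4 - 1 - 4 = -4*a^2 - 10*a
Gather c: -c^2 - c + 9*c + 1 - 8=-c^2 + 8*c - 7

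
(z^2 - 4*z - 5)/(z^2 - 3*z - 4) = (z - 5)/(z - 4)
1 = 1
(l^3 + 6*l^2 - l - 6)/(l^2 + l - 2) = (l^2 + 7*l + 6)/(l + 2)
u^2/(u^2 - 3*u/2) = 2*u/(2*u - 3)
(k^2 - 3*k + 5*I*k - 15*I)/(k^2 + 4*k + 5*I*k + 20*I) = (k - 3)/(k + 4)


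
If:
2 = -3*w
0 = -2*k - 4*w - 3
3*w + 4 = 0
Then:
No Solution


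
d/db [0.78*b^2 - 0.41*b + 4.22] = 1.56*b - 0.41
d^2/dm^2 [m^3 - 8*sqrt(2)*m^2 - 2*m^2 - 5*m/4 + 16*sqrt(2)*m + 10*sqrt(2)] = 6*m - 16*sqrt(2) - 4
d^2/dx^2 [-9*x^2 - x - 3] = -18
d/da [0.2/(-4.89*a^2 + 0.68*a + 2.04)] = (1.956*a - 0.136)/(-4.89*a^2 + 0.68*a + 2.04)^2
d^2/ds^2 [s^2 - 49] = 2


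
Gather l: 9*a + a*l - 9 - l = 9*a + l*(a - 1) - 9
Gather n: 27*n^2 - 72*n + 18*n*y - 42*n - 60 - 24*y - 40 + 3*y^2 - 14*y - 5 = 27*n^2 + n*(18*y - 114) + 3*y^2 - 38*y - 105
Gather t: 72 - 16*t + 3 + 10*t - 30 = 45 - 6*t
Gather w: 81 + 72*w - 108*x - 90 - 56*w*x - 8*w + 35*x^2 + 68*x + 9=w*(64 - 56*x) + 35*x^2 - 40*x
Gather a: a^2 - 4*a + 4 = a^2 - 4*a + 4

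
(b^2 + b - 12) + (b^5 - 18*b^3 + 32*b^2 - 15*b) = b^5 - 18*b^3 + 33*b^2 - 14*b - 12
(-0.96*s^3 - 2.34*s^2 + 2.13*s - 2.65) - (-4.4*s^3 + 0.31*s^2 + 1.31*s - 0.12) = 3.44*s^3 - 2.65*s^2 + 0.82*s - 2.53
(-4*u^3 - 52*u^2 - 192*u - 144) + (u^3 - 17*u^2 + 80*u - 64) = -3*u^3 - 69*u^2 - 112*u - 208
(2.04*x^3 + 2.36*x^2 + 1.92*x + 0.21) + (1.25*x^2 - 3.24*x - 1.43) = 2.04*x^3 + 3.61*x^2 - 1.32*x - 1.22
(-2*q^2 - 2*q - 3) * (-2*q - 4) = 4*q^3 + 12*q^2 + 14*q + 12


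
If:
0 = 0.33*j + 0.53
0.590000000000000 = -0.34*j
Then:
No Solution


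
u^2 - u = u*(u - 1)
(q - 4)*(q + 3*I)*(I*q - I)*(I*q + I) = -q^4 + 4*q^3 - 3*I*q^3 + q^2 + 12*I*q^2 - 4*q + 3*I*q - 12*I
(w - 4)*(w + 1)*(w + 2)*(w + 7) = w^4 + 6*w^3 - 17*w^2 - 78*w - 56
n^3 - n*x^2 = n*(n - x)*(n + x)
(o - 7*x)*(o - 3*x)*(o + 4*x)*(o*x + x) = o^4*x - 6*o^3*x^2 + o^3*x - 19*o^2*x^3 - 6*o^2*x^2 + 84*o*x^4 - 19*o*x^3 + 84*x^4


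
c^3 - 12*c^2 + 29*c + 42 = (c - 7)*(c - 6)*(c + 1)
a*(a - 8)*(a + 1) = a^3 - 7*a^2 - 8*a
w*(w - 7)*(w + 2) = w^3 - 5*w^2 - 14*w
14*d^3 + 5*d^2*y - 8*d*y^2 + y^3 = (-7*d + y)*(-2*d + y)*(d + y)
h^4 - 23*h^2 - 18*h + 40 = (h - 5)*(h - 1)*(h + 2)*(h + 4)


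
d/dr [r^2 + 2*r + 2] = 2*r + 2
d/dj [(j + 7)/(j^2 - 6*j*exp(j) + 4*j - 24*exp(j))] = (j^2 - 6*j*exp(j) + 4*j + 2*(j + 7)*(3*j*exp(j) - j + 15*exp(j) - 2) - 24*exp(j))/(j^2 - 6*j*exp(j) + 4*j - 24*exp(j))^2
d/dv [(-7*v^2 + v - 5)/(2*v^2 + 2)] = (-v^2 - 4*v + 1)/(2*(v^4 + 2*v^2 + 1))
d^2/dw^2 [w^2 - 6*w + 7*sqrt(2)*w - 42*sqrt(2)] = 2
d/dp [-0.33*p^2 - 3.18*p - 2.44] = -0.66*p - 3.18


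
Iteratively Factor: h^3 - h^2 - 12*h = (h + 3)*(h^2 - 4*h) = (h - 4)*(h + 3)*(h)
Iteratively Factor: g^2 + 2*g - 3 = (g - 1)*(g + 3)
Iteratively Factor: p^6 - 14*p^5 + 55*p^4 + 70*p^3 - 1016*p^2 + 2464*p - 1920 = (p - 2)*(p^5 - 12*p^4 + 31*p^3 + 132*p^2 - 752*p + 960) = (p - 4)*(p - 2)*(p^4 - 8*p^3 - p^2 + 128*p - 240) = (p - 5)*(p - 4)*(p - 2)*(p^3 - 3*p^2 - 16*p + 48) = (p - 5)*(p - 4)*(p - 2)*(p + 4)*(p^2 - 7*p + 12) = (p - 5)*(p - 4)*(p - 3)*(p - 2)*(p + 4)*(p - 4)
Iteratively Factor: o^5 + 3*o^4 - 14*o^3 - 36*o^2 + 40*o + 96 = (o + 2)*(o^4 + o^3 - 16*o^2 - 4*o + 48) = (o + 2)^2*(o^3 - o^2 - 14*o + 24) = (o - 2)*(o + 2)^2*(o^2 + o - 12) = (o - 2)*(o + 2)^2*(o + 4)*(o - 3)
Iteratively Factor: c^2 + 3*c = (c)*(c + 3)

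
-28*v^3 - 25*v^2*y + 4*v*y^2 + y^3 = (-4*v + y)*(v + y)*(7*v + y)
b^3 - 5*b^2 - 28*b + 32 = (b - 8)*(b - 1)*(b + 4)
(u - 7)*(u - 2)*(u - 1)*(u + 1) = u^4 - 9*u^3 + 13*u^2 + 9*u - 14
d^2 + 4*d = d*(d + 4)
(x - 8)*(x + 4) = x^2 - 4*x - 32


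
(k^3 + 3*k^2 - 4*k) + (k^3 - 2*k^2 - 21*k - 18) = 2*k^3 + k^2 - 25*k - 18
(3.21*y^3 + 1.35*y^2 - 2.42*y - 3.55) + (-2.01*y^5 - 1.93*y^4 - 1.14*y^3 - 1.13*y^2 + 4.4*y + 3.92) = -2.01*y^5 - 1.93*y^4 + 2.07*y^3 + 0.22*y^2 + 1.98*y + 0.37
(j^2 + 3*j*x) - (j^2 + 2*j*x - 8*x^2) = j*x + 8*x^2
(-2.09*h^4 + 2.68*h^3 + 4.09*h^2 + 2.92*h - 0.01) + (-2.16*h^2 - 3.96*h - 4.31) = -2.09*h^4 + 2.68*h^3 + 1.93*h^2 - 1.04*h - 4.32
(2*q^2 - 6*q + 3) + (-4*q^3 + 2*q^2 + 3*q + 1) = -4*q^3 + 4*q^2 - 3*q + 4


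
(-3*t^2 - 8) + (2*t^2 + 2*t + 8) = -t^2 + 2*t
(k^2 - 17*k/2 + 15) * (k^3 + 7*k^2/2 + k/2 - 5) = k^5 - 5*k^4 - 57*k^3/4 + 173*k^2/4 + 50*k - 75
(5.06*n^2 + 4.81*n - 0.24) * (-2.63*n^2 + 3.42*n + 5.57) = -13.3078*n^4 + 4.6549*n^3 + 45.2656*n^2 + 25.9709*n - 1.3368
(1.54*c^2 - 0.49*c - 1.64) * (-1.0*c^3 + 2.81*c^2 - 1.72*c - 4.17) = -1.54*c^5 + 4.8174*c^4 - 2.3857*c^3 - 10.1874*c^2 + 4.8641*c + 6.8388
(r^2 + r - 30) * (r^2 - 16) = r^4 + r^3 - 46*r^2 - 16*r + 480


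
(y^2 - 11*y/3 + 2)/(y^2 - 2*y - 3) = (y - 2/3)/(y + 1)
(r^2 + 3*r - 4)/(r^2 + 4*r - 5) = (r + 4)/(r + 5)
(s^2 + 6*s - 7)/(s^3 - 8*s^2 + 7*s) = (s + 7)/(s*(s - 7))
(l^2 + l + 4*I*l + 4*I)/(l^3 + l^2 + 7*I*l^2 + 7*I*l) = (l + 4*I)/(l*(l + 7*I))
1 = 1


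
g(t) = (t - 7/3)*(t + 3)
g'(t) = 2*t + 2/3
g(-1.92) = -4.59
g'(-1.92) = -3.17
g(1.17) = -4.85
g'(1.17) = 3.01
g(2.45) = 0.64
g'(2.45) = 5.57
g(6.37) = 37.82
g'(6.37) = 13.41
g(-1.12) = -6.49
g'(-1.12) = -1.57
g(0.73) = -5.98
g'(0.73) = 2.13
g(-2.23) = -3.51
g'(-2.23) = -3.79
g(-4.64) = 11.44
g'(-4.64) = -8.61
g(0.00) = -7.00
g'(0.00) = 0.67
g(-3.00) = 0.00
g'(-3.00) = -5.33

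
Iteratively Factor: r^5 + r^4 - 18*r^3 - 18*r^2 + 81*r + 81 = (r - 3)*(r^4 + 4*r^3 - 6*r^2 - 36*r - 27) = (r - 3)^2*(r^3 + 7*r^2 + 15*r + 9) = (r - 3)^2*(r + 3)*(r^2 + 4*r + 3) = (r - 3)^2*(r + 1)*(r + 3)*(r + 3)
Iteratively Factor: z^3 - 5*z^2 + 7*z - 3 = (z - 3)*(z^2 - 2*z + 1) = (z - 3)*(z - 1)*(z - 1)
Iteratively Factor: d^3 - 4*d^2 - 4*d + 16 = (d - 4)*(d^2 - 4) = (d - 4)*(d + 2)*(d - 2)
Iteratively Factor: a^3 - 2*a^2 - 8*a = (a - 4)*(a^2 + 2*a) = (a - 4)*(a + 2)*(a)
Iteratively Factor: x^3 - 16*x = (x)*(x^2 - 16) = x*(x + 4)*(x - 4)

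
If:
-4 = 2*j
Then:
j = -2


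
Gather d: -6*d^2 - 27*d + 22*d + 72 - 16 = -6*d^2 - 5*d + 56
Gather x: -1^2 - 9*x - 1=-9*x - 2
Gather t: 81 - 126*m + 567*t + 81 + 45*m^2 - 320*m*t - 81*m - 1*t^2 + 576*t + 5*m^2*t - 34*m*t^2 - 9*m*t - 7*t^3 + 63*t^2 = 45*m^2 - 207*m - 7*t^3 + t^2*(62 - 34*m) + t*(5*m^2 - 329*m + 1143) + 162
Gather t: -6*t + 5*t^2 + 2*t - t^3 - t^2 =-t^3 + 4*t^2 - 4*t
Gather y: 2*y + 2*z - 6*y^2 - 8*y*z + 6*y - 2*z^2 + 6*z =-6*y^2 + y*(8 - 8*z) - 2*z^2 + 8*z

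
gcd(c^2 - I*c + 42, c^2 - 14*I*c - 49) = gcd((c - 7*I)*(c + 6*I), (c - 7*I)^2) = c - 7*I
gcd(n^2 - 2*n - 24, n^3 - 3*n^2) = 1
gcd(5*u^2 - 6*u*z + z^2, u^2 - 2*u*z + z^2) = -u + z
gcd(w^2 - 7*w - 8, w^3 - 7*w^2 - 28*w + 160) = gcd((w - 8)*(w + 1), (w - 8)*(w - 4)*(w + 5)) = w - 8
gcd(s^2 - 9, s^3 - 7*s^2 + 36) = s - 3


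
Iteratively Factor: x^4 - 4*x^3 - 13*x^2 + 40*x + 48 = (x + 3)*(x^3 - 7*x^2 + 8*x + 16) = (x + 1)*(x + 3)*(x^2 - 8*x + 16) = (x - 4)*(x + 1)*(x + 3)*(x - 4)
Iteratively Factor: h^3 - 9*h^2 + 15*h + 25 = (h + 1)*(h^2 - 10*h + 25) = (h - 5)*(h + 1)*(h - 5)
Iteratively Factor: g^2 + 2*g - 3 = (g + 3)*(g - 1)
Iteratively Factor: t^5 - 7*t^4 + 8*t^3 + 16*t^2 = (t - 4)*(t^4 - 3*t^3 - 4*t^2) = t*(t - 4)*(t^3 - 3*t^2 - 4*t) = t^2*(t - 4)*(t^2 - 3*t - 4) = t^2*(t - 4)*(t + 1)*(t - 4)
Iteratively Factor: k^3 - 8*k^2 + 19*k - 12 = (k - 1)*(k^2 - 7*k + 12) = (k - 3)*(k - 1)*(k - 4)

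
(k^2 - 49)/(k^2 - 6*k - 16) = (49 - k^2)/(-k^2 + 6*k + 16)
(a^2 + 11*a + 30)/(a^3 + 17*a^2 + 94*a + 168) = (a + 5)/(a^2 + 11*a + 28)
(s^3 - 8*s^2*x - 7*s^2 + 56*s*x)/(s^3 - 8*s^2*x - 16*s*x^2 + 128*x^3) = s*(7 - s)/(-s^2 + 16*x^2)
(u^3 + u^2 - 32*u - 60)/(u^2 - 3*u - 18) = (u^2 + 7*u + 10)/(u + 3)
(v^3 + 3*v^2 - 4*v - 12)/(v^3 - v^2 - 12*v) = (v^2 - 4)/(v*(v - 4))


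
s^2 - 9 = (s - 3)*(s + 3)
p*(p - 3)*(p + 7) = p^3 + 4*p^2 - 21*p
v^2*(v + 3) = v^3 + 3*v^2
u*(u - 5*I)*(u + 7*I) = u^3 + 2*I*u^2 + 35*u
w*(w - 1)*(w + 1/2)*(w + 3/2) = w^4 + w^3 - 5*w^2/4 - 3*w/4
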